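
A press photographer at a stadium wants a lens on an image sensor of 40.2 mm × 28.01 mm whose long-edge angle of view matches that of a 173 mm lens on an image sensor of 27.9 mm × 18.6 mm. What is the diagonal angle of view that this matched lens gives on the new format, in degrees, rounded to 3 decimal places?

11.226°

Equal long-edge AOV ⇒ f₂ = f₁ · 40.2/27.9 = 173 × 1.44086 ≈ 249.2688 mm.
Sensor diagonal = √(40.2² + 28.01²) = √2400.6001 ≈ 48.9959 mm.
Diagonal AOV on the new format = 2·arctan(48.9959 / (2 × 249.2688)) = 2·arctan(0.09828) ≈ 11.2259°.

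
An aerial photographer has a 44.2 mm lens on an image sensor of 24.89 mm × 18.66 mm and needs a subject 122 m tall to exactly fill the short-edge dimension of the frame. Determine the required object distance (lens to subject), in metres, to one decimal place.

289.0 m

W: 122 m = 122000 mm.
Magnification m = h/W = dᵢ/dₒ; combined with 1/f = 1/dₒ + 1/dᵢ this gives dₒ = f·(1 + W/h).
dₒ = 44.2 mm × (1 + 122000/18.66) = 44.2 × 6539.0493 ≈ 289025.979 mm = 289.026 m.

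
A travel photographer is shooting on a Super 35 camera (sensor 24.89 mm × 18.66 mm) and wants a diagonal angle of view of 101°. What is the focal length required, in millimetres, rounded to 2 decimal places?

Sensor diagonal = √(24.89² + 18.66²) = √967.7077 ≈ 31.1080 mm.
From α = 2·arctan(d/2f) we get f = d / (2·tan(α/2)).
With d = 31.1080 mm and α/2 = 50.5°, tan(α/2) ≈ 1.21310, so f ≈ 31.1080 / 2.42619 ≈ 12.8217 mm.

12.82 mm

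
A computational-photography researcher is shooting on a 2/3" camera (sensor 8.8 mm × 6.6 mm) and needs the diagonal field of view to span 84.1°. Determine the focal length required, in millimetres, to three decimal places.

6.098 mm

Sensor diagonal = √(8.8² + 6.6²) = √121.0000 ≈ 11.0000 mm.
From α = 2·arctan(d/2f) we get f = d / (2·tan(α/2)).
With d = 11.0000 mm and α/2 = 42.05°, tan(α/2) ≈ 0.90199, so f ≈ 11.0000 / 1.80397 ≈ 6.0977 mm.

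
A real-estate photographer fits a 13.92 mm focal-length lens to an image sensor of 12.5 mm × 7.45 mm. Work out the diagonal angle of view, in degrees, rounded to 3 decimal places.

55.191°

Sensor diagonal = √(12.5² + 7.45²) = √211.7525 ≈ 14.5517 mm.
Angle of view α = 2·arctan(d/2f) with d = 14.5517 mm and f = 13.92 mm.
d/2f = 0.52269; arctan(0.52269) ≈ 27.5957°, so α ≈ 55.1913°.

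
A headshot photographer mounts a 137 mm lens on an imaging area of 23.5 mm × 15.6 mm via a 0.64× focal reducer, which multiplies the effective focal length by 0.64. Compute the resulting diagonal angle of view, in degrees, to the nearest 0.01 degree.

Effective focal length f = 137 × 0.64 = 87.68 mm.
Sensor diagonal = √(23.5² + 15.6²) = √795.6100 ≈ 28.2066 mm.
α = 2·arctan(28.207 / (2 × 87.68)) = 2·arctan(0.16085) ≈ 18.2755°.

18.28°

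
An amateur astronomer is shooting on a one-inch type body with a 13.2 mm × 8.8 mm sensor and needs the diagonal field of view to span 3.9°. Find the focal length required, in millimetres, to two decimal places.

Sensor diagonal = √(13.2² + 8.8²) = √251.6800 ≈ 15.8644 mm.
From α = 2·arctan(d/2f) we get f = d / (2·tan(α/2)).
With d = 15.8644 mm and α/2 = 1.95°, tan(α/2) ≈ 0.03405, so f ≈ 15.8644 / 0.06809 ≈ 232.9779 mm.

232.98 mm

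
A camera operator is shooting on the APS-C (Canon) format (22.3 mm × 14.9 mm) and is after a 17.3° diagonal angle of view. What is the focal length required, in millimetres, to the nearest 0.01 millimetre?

Sensor diagonal = √(22.3² + 14.9²) = √719.3000 ≈ 26.8198 mm.
From α = 2·arctan(d/2f) we get f = d / (2·tan(α/2)).
With d = 26.8198 mm and α/2 = 8.65°, tan(α/2) ≈ 0.15213, so f ≈ 26.8198 / 0.30426 ≈ 88.1484 mm.

88.15 mm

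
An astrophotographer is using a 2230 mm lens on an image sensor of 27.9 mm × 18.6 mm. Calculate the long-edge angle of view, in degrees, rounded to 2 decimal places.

Angle of view α = 2·arctan(w/2f) with w = 27.9 mm and f = 2230 mm.
w/2f = 0.00626; arctan(0.00626) ≈ 0.3584°, so α ≈ 0.7168°.

0.72°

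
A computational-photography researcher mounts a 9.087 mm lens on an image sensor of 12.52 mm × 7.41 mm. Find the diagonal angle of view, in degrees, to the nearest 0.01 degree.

Sensor diagonal = √(12.52² + 7.41²) = √211.6585 ≈ 14.5485 mm.
Angle of view α = 2·arctan(d/2f) with d = 14.5485 mm and f = 9.087 mm.
d/2f = 0.80051; arctan(0.80051) ≈ 38.6777°, so α ≈ 77.3553°.

77.36°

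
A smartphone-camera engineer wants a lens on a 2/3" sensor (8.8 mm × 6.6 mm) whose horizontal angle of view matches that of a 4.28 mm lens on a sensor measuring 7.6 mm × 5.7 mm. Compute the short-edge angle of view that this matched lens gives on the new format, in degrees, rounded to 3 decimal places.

67.318°

Equal horizontal AOV ⇒ f₂ = f₁ · 8.8/7.6 = 4.28 × 1.15789 ≈ 4.9558 mm.
Short-edge AOV on the new format = 2·arctan(6.6 / (2 × 4.9558)) = 2·arctan(0.66589) ≈ 67.3183°.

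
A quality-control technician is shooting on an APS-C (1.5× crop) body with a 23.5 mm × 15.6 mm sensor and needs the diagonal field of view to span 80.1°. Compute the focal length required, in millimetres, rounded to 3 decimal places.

Sensor diagonal = √(23.5² + 15.6²) = √795.6100 ≈ 28.2066 mm.
From α = 2·arctan(d/2f) we get f = d / (2·tan(α/2)).
With d = 28.2066 mm and α/2 = 40.05°, tan(α/2) ≈ 0.84059, so f ≈ 28.2066 / 1.68118 ≈ 16.7779 mm.

16.778 mm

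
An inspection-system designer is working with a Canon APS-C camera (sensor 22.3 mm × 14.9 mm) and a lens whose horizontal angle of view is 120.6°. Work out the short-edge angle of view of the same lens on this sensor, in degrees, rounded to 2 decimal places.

99.03°

From the horizontal AOV: f = 22.3 / (2·tan(60.3°)) = 22.3 / 3.50637 ≈ 6.3598 mm.
Short-edge AOV = 2·arctan(14.9 / (2 × 6.3598)) = 2·arctan(1.17141) ≈ 99.0272°.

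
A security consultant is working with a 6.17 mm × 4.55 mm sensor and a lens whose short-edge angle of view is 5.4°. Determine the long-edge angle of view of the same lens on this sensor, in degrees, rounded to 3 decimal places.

7.318°

From the short-edge AOV: f = 4.55 / (2·tan(2.7°)) = 4.55 / 0.09432 ≈ 48.2413 mm.
Long-edge AOV = 2·arctan(6.17 / (2 × 48.2413)) = 2·arctan(0.06395) ≈ 7.3181°.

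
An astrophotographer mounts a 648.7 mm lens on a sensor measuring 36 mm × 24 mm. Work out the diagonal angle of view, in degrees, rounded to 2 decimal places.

3.82°

Sensor diagonal = √(36² + 24²) = √1872.0000 ≈ 43.2666 mm.
Angle of view α = 2·arctan(d/2f) with d = 43.2666 mm and f = 648.7 mm.
d/2f = 0.03335; arctan(0.03335) ≈ 1.9100°, so α ≈ 3.8201°.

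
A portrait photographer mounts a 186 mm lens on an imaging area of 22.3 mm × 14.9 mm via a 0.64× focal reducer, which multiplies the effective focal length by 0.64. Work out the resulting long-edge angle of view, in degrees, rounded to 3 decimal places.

10.702°

Effective focal length f = 186 × 0.64 = 119.04 mm.
α = 2·arctan(22.3 / (2 × 119.04)) = 2·arctan(0.09367) ≈ 10.7021°.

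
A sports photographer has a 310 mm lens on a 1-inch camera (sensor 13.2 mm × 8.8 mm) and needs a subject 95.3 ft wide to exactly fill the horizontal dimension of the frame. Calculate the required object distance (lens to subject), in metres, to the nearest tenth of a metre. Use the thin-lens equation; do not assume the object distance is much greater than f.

W: 95.3 ft × 304.8 mm/ft = 29047.44 mm.
Magnification m = w/W = dᵢ/dₒ; combined with 1/f = 1/dₒ + 1/dᵢ this gives dₒ = f·(1 + W/w).
dₒ = 310 mm × (1 + 29047.4/13.2) = 310 × 2201.5636 ≈ 682484.705 mm = 682.485 m.

682.5 m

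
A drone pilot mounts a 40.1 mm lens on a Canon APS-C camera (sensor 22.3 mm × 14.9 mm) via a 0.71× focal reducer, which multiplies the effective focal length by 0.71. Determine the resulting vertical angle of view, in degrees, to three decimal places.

Effective focal length f = 40.1 × 0.71 = 28.471 mm.
α = 2·arctan(14.9 / (2 × 28.471)) = 2·arctan(0.26167) ≈ 29.3276°.

29.328°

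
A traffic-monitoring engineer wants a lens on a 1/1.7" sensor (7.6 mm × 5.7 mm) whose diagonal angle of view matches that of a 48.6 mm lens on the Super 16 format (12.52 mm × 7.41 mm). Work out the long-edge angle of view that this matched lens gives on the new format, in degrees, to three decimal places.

Sensor diagonal = √(12.52² + 7.41²) = √211.6585 ≈ 14.5485 mm.
Sensor diagonal = √(7.6² + 5.7²) = √90.2500 ≈ 9.5000 mm.
Equal diagonal AOV ⇒ f₂ = f₁ · 9.5000/14.5485 = 48.6 × 0.65299 ≈ 31.7353 mm.
Long-edge AOV on the new format = 2·arctan(7.6 / (2 × 31.7353)) = 2·arctan(0.11974) ≈ 13.6562°.

13.656°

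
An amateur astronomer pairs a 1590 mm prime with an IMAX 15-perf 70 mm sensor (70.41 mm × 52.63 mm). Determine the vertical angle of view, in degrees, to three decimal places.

1.896°

Angle of view α = 2·arctan(h/2f) with h = 52.63 mm and f = 1590 mm.
h/2f = 0.01655; arctan(0.01655) ≈ 0.9482°, so α ≈ 1.8964°.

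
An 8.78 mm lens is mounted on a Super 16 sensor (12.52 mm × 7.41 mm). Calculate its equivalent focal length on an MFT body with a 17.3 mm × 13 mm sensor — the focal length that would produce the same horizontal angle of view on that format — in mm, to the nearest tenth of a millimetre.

12.1 mm

Equal angle of view means equal width/f ratio, so f₂ = f₁ · (width₂/width₁) = 8.78 × 17.3/12.52.
f₂ = 8.78 × 1.38179 ≈ 12.132 mm.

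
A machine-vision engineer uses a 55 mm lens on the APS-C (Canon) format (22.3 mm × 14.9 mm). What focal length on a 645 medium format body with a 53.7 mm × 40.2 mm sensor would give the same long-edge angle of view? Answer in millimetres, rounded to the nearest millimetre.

Equal angle of view means equal width/f ratio, so f₂ = f₁ · (width₂/width₁) = 55 × 53.7/22.3.
f₂ = 55 × 2.40807 ≈ 132.444 mm.

132 mm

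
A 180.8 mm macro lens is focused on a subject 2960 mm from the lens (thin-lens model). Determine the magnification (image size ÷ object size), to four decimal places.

Thin lens: 1/f = 1/dₒ + 1/dᵢ → 1/dᵢ = 1/180.8 − 1/2960 = 0.0051931 mm⁻¹, so dᵢ ≈ 192.5619 mm.
Magnification m = dᵢ/dₒ = 192.5619/2960 ≈ 0.06505.

0.0651×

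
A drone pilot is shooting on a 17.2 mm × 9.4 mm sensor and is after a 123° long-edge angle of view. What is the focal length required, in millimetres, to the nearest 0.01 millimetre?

From α = 2·arctan(w/2f) we get f = w / (2·tan(α/2)).
With w = 17.2 mm and α/2 = 61.5°, tan(α/2) ≈ 1.84177, so f ≈ 17.2 / 3.68354 ≈ 4.6694 mm.

4.67 mm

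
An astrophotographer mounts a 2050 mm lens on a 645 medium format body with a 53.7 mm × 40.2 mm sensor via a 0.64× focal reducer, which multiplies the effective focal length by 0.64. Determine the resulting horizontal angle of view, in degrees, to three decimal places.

2.345°

Effective focal length f = 2050 × 0.64 = 1312 mm.
α = 2·arctan(53.7 / (2 × 1312)) = 2·arctan(0.02046) ≈ 2.3448°.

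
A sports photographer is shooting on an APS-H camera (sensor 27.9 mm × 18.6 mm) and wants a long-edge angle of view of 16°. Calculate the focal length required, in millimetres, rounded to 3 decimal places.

From α = 2·arctan(w/2f) we get f = w / (2·tan(α/2)).
With w = 27.9 mm and α/2 = 8°, tan(α/2) ≈ 0.14054, so f ≈ 27.9 / 0.28108 ≈ 99.2594 mm.

99.259 mm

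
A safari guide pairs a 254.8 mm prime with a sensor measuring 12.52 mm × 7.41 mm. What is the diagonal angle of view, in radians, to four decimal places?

0.0571 rad

Sensor diagonal = √(12.52² + 7.41²) = √211.6585 ≈ 14.5485 mm.
Angle of view α = 2·arctan(d/2f) with d = 14.5485 mm and f = 254.8 mm.
d/2f = 0.02855; arctan(0.02855) ≈ 0.0285 rad, so α ≈ 0.0571 rad.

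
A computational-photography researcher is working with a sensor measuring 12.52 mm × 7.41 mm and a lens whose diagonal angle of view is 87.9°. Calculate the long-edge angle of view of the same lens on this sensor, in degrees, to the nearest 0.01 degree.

Sensor diagonal = √(12.52² + 7.41²) = √211.6585 ≈ 14.5485 mm.
From the diagonal AOV: f = 14.5485 / (2·tan(43.95°)) = 14.5485 / 1.92801 ≈ 7.5459 mm.
Long-edge AOV = 2·arctan(12.52 / (2 × 7.5459)) = 2·arctan(0.82959) ≈ 79.3577°.

79.36°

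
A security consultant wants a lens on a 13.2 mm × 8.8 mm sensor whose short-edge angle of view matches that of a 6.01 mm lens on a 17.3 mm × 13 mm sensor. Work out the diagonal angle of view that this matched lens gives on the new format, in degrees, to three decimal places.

Equal short-edge AOV ⇒ f₂ = f₁ · 8.8/13 = 6.01 × 0.67692 ≈ 4.0683 mm.
Sensor diagonal = √(13.2² + 8.8²) = √251.6800 ≈ 15.8644 mm.
Diagonal AOV on the new format = 2·arctan(15.8644 / (2 × 4.0683)) = 2·arctan(1.94976) ≈ 125.6948°.

125.695°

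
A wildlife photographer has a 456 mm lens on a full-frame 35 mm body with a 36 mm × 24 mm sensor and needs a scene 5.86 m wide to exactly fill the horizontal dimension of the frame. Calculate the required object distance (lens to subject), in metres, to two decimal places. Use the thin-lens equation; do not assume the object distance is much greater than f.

74.68 m

W: 5.86 m = 5860 mm.
Magnification m = w/W = dᵢ/dₒ; combined with 1/f = 1/dₒ + 1/dᵢ this gives dₒ = f·(1 + W/w).
dₒ = 456 mm × (1 + 5860/36) = 456 × 163.7778 ≈ 74682.667 mm = 74.6827 m.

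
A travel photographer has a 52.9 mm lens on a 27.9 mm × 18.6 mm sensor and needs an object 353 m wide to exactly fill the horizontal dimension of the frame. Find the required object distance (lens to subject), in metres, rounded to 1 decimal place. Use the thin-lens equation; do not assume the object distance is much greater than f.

669.4 m

W: 353 m = 353000 mm.
Magnification m = w/W = dᵢ/dₒ; combined with 1/f = 1/dₒ + 1/dᵢ this gives dₒ = f·(1 + W/w).
dₒ = 52.9 mm × (1 + 353000/27.9) = 52.9 × 12653.3297 ≈ 669361.144 mm = 669.361 m.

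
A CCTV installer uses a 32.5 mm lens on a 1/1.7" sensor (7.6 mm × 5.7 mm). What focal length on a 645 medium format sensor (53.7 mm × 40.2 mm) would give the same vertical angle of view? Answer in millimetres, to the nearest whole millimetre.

Equal angle of view means equal height/f ratio, so f₂ = f₁ · (height₂/height₁) = 32.5 × 40.2/5.7.
f₂ = 32.5 × 7.05263 ≈ 229.211 mm.

229 mm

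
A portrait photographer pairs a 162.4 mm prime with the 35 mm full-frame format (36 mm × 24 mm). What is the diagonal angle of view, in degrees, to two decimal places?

Sensor diagonal = √(36² + 24²) = √1872.0000 ≈ 43.2666 mm.
Angle of view α = 2·arctan(d/2f) with d = 43.2666 mm and f = 162.4 mm.
d/2f = 0.13321; arctan(0.13321) ≈ 7.5877°, so α ≈ 15.1754°.

15.18°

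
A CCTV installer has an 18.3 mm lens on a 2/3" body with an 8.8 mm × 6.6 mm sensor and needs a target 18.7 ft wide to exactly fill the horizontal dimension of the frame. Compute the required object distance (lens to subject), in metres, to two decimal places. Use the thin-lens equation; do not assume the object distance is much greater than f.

11.87 m

W: 18.7 ft × 304.8 mm/ft = 5699.76 mm.
Magnification m = w/W = dᵢ/dₒ; combined with 1/f = 1/dₒ + 1/dᵢ this gives dₒ = f·(1 + W/w).
dₒ = 18.3 mm × (1 + 5699.76/8.8) = 18.3 × 648.7000 ≈ 11871.210 mm = 11.8712 m.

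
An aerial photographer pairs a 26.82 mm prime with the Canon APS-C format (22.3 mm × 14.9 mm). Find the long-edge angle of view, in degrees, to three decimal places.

45.149°

Angle of view α = 2·arctan(w/2f) with w = 22.3 mm and f = 26.82 mm.
w/2f = 0.41573; arctan(0.41573) ≈ 22.5743°, so α ≈ 45.1487°.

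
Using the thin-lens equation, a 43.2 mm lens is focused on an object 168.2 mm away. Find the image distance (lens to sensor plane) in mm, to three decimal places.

1/dᵢ = 1/f − 1/dₒ = 1/43.2 − 1/168.2 = 0.0172028 mm⁻¹.
dᵢ = 1/0.0172028 ≈ 58.1299 mm.

58.130 mm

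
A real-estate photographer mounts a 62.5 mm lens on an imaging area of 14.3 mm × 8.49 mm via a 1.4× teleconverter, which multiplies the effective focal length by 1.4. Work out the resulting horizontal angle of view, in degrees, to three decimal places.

9.343°

Effective focal length f = 62.5 × 1.4 = 87.5 mm.
α = 2·arctan(14.3 / (2 × 87.5)) = 2·arctan(0.08171) ≈ 9.3430°.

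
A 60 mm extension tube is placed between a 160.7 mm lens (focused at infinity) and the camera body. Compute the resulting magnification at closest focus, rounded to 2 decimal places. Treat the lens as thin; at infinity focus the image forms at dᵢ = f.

The tube moves the image plane from f to f + e, so dᵢ = 160.7 + 60 = 220.7 mm. Focus is achieved when 1/f = 1/dₒ + 1/dᵢ, giving dₒ = 1/(1/f − 1/(f+e)).
Magnification m = dᵢ/dₒ = (f+e)·(1/f − 1/(f+e)) = e/f = 60/160.7 ≈ 0.3734.

0.37×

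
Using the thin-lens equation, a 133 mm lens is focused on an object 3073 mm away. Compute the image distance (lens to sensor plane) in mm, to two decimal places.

1/dᵢ = 1/f − 1/dₒ = 1/133 − 1/3073 = 0.0071934 mm⁻¹.
dᵢ = 1/0.0071934 ≈ 139.0167 mm.

139.02 mm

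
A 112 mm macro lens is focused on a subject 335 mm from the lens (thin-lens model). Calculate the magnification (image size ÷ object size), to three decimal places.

0.502×

Thin lens: 1/f = 1/dₒ + 1/dᵢ → 1/dᵢ = 1/112 − 1/335 = 0.0059435 mm⁻¹, so dᵢ ≈ 168.2511 mm.
Magnification m = dᵢ/dₒ = 168.2511/335 ≈ 0.50224.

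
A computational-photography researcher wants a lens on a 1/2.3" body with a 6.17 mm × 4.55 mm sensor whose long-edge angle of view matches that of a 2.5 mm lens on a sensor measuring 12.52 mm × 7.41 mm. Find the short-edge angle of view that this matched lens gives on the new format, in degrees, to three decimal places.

Equal long-edge AOV ⇒ f₂ = f₁ · 6.17/12.52 = 2.5 × 0.49281 ≈ 1.2320 mm.
Short-edge AOV on the new format = 2·arctan(4.55 / (2 × 1.2320)) = 2·arctan(1.84655) ≈ 123.1244°.

123.124°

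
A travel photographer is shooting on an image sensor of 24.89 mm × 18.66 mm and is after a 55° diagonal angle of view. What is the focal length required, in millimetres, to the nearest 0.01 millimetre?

29.88 mm

Sensor diagonal = √(24.89² + 18.66²) = √967.7077 ≈ 31.1080 mm.
From α = 2·arctan(d/2f) we get f = d / (2·tan(α/2)).
With d = 31.1080 mm and α/2 = 27.5°, tan(α/2) ≈ 0.52057, so f ≈ 31.1080 / 1.04113 ≈ 29.8790 mm.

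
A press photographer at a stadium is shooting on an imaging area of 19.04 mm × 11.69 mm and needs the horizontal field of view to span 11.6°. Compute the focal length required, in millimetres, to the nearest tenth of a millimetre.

From α = 2·arctan(w/2f) we get f = w / (2·tan(α/2)).
With w = 19.04 mm and α/2 = 5.8°, tan(α/2) ≈ 0.10158, so f ≈ 19.04 / 0.20315 ≈ 93.7227 mm.

93.7 mm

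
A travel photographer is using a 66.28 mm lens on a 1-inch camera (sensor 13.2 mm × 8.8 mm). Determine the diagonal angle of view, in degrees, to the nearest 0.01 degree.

13.65°

Sensor diagonal = √(13.2² + 8.8²) = √251.6800 ≈ 15.8644 mm.
Angle of view α = 2·arctan(d/2f) with d = 15.8644 mm and f = 66.28 mm.
d/2f = 0.11968; arctan(0.11968) ≈ 6.8245°, so α ≈ 13.6491°.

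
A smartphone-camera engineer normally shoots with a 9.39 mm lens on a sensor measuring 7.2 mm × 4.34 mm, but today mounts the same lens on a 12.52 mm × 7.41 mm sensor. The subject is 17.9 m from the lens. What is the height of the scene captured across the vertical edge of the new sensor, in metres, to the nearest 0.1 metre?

14.1 m

The focal length stays 9.39 mm; the relevant sensor dimension is now h = 7.41 mm. Object distance dₒ = 17.9 m = 17900 mm.
Thin-lens field height W = h·(dₒ − f)/f = 7.41 × (17900 − 9.39)/9.39 ≈ 14118.149 mm = 14.1181 m.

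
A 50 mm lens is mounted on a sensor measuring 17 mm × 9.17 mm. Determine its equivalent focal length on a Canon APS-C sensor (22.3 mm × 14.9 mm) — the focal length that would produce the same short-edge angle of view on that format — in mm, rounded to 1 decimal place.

81.2 mm

Equal angle of view means equal height/f ratio, so f₂ = f₁ · (height₂/height₁) = 50 × 14.9/9.17.
f₂ = 50 × 1.62486 ≈ 81.243 mm.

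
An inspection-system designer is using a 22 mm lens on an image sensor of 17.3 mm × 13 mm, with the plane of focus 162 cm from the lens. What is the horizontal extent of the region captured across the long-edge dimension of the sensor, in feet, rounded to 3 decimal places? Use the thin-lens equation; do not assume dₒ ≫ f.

dₒ: 162 cm = 1620 mm.
Similar triangles through the lens centre give W/dₒ = w/dᵢ; with 1/f = 1/dₒ + 1/dᵢ this gives W = w·(dₒ − f)/f.
W = 17.3 mm × (1620 − 22) / 22 = 17.3 × 72.6364 ≈ 1256.609 mm = 1256.609/304.8 ft = 4.12273 ft.

4.123 ft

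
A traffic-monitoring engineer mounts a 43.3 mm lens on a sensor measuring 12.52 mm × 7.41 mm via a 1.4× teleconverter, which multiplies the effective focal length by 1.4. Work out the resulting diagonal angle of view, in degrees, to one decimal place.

13.7°

Effective focal length f = 43.3 × 1.4 = 60.62 mm.
Sensor diagonal = √(12.52² + 7.41²) = √211.6585 ≈ 14.5485 mm.
α = 2·arctan(14.548 / (2 × 60.62)) = 2·arctan(0.12000) ≈ 13.6853°.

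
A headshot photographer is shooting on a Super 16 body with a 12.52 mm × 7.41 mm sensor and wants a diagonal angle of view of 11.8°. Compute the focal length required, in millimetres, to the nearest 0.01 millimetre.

70.39 mm

Sensor diagonal = √(12.52² + 7.41²) = √211.6585 ≈ 14.5485 mm.
From α = 2·arctan(d/2f) we get f = d / (2·tan(α/2)).
With d = 14.5485 mm and α/2 = 5.9°, tan(α/2) ≈ 0.10334, so f ≈ 14.5485 / 0.20668 ≈ 70.3914 mm.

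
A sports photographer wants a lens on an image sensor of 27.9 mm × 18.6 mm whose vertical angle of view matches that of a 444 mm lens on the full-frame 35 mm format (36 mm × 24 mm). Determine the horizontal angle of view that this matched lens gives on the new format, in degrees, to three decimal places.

Equal vertical AOV ⇒ f₂ = f₁ · 18.6/24 = 444 × 0.77500 ≈ 344.1000 mm.
Horizontal AOV on the new format = 2·arctan(27.9 / (2 × 344.1000)) = 2·arctan(0.04054) ≈ 4.6431°.

4.643°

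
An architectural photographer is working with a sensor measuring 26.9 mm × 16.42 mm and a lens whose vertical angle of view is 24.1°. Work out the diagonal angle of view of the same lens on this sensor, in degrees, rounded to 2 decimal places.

44.56°

From the vertical AOV: f = 16.42 / (2·tan(12.05°)) = 16.42 / 0.42694 ≈ 38.4599 mm.
Sensor diagonal = √(26.9² + 16.42²) = √993.2264 ≈ 31.5155 mm.
Diagonal AOV = 2·arctan(31.5155 / (2 × 38.4599)) = 2·arctan(0.40972) ≈ 44.5596°.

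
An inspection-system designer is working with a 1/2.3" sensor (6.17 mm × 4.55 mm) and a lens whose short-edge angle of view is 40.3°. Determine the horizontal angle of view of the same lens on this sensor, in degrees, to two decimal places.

From the short-edge AOV: f = 4.55 / (2·tan(20.15°)) = 4.55 / 0.73388 ≈ 6.2000 mm.
Horizontal AOV = 2·arctan(6.17 / (2 × 6.2000)) = 2·arctan(0.49758) ≈ 52.9084°.

52.91°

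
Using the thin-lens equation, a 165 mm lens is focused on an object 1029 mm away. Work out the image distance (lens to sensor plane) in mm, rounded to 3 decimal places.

1/dᵢ = 1/f − 1/dₒ = 1/165 − 1/1029 = 0.0050888 mm⁻¹.
dᵢ = 1/0.0050888 ≈ 196.5104 mm.

196.510 mm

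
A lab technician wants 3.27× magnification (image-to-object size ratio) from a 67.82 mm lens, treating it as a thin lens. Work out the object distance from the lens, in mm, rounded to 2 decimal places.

With m = dᵢ/dₒ and 1/f = 1/dₒ + 1/dᵢ, substituting dᵢ = m·dₒ gives 1/f = (1 + 1/m)/dₒ, hence dₒ = f·(1 + 1/m).
dₒ = 67.82 × (1 + 1/3.27) = 67.82 × 1.30581 ≈ 88.560 mm.

88.56 mm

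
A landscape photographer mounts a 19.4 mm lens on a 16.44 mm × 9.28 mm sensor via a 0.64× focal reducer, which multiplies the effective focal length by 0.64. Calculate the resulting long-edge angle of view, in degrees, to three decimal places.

67.013°

Effective focal length f = 19.4 × 0.64 = 12.416 mm.
α = 2·arctan(16.44 / (2 × 12.416)) = 2·arctan(0.66205) ≈ 67.0130°.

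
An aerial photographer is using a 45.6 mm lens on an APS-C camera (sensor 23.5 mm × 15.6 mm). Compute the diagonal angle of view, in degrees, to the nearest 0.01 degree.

Sensor diagonal = √(23.5² + 15.6²) = √795.6100 ≈ 28.2066 mm.
Angle of view α = 2·arctan(d/2f) with d = 28.2066 mm and f = 45.6 mm.
d/2f = 0.30928; arctan(0.30928) ≈ 17.1859°, so α ≈ 34.3718°.

34.37°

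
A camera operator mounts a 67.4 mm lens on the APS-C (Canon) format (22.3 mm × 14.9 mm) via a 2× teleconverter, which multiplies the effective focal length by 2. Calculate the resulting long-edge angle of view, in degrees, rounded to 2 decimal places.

9.46°

Effective focal length f = 67.4 × 2 = 134.8 mm.
α = 2·arctan(22.3 / (2 × 134.8)) = 2·arctan(0.08272) ≈ 9.4569°.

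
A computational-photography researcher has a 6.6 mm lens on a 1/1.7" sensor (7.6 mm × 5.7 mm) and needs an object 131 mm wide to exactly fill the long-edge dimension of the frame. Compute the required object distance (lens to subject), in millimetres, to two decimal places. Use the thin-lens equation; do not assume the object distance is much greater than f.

Magnification m = w/W = dᵢ/dₒ; combined with 1/f = 1/dₒ + 1/dᵢ this gives dₒ = f·(1 + W/w).
dₒ = 6.6 mm × (1 + 131/7.6) = 6.6 × 18.2368 ≈ 120.363 mm.

120.36 mm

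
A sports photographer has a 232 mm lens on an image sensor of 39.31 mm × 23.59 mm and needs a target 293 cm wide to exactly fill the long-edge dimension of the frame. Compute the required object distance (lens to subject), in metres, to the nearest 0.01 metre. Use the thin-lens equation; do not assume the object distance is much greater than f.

W: 293 cm = 2930 mm.
Magnification m = w/W = dᵢ/dₒ; combined with 1/f = 1/dₒ + 1/dᵢ this gives dₒ = f·(1 + W/w).
dₒ = 232 mm × (1 + 2930/39.31) = 232 × 75.5357 ≈ 17524.292 mm = 17.5243 m.

17.52 m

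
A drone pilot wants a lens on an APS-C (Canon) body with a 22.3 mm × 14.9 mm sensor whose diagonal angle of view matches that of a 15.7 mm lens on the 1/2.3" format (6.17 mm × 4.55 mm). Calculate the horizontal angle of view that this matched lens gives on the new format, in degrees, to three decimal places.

Sensor diagonal = √(6.17² + 4.55²) = √58.7714 ≈ 7.6663 mm.
Sensor diagonal = √(22.3² + 14.9²) = √719.3000 ≈ 26.8198 mm.
Equal diagonal AOV ⇒ f₂ = f₁ · 26.8198/7.6663 = 15.7 × 3.49842 ≈ 54.9252 mm.
Horizontal AOV on the new format = 2·arctan(22.3 / (2 × 54.9252)) = 2·arctan(0.20300) ≈ 22.9506°.

22.951°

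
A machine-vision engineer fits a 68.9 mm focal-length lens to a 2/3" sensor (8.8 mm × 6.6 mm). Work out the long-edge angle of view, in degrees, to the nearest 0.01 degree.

7.31°

Angle of view α = 2·arctan(w/2f) with w = 8.8 mm and f = 68.9 mm.
w/2f = 0.06386; arctan(0.06386) ≈ 3.6540°, so α ≈ 7.3080°.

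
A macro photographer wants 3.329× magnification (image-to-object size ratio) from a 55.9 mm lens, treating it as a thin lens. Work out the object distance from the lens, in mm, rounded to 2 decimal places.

72.69 mm

With m = dᵢ/dₒ and 1/f = 1/dₒ + 1/dᵢ, substituting dᵢ = m·dₒ gives 1/f = (1 + 1/m)/dₒ, hence dₒ = f·(1 + 1/m).
dₒ = 55.9 × (1 + 1/3.329) = 55.9 × 1.30039 ≈ 72.692 mm.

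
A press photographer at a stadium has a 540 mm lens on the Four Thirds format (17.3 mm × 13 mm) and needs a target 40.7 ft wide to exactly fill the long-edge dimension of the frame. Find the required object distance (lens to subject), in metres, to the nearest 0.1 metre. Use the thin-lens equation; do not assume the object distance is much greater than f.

W: 40.7 ft × 304.8 mm/ft = 12405.36 mm.
Magnification m = w/W = dᵢ/dₒ; combined with 1/f = 1/dₒ + 1/dᵢ this gives dₒ = f·(1 + W/w).
dₒ = 540 mm × (1 + 12405.4/17.3) = 540 × 718.0728 ≈ 387759.317 mm = 387.759 m.

387.8 m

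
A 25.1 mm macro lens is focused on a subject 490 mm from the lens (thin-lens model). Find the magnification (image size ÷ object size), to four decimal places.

0.0540×

Thin lens: 1/f = 1/dₒ + 1/dᵢ → 1/dᵢ = 1/25.1 − 1/490 = 0.0377998 mm⁻¹, so dᵢ ≈ 26.4552 mm.
Magnification m = dᵢ/dₒ = 26.4552/490 ≈ 0.05399.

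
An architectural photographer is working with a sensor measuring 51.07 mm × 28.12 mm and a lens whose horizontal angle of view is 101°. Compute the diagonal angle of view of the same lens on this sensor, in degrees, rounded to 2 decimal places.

108.33°

From the horizontal AOV: f = 51.07 / (2·tan(50.5°)) = 51.07 / 2.42619 ≈ 21.0494 mm.
Sensor diagonal = √(51.07² + 28.12²) = √3398.8793 ≈ 58.2999 mm.
Diagonal AOV = 2·arctan(58.2999 / (2 × 21.0494)) = 2·arctan(1.38483) ≈ 108.3333°.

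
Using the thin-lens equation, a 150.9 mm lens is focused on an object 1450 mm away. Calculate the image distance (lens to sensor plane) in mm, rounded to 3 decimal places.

1/dᵢ = 1/f − 1/dₒ = 1/150.9 − 1/1450 = 0.0059373 mm⁻¹.
dᵢ = 1/0.0059373 ≈ 168.4281 mm.

168.428 mm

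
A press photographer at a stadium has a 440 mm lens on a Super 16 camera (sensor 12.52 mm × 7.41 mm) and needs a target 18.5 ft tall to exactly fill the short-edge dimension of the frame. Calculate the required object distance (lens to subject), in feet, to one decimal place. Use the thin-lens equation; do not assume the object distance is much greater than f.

1100.0 ft

W: 18.5 ft × 304.8 mm/ft = 5638.80 mm.
Magnification m = h/W = dᵢ/dₒ; combined with 1/f = 1/dₒ + 1/dᵢ this gives dₒ = f·(1 + W/h).
dₒ = 440 mm × (1 + 5638.8/7.41) = 440 × 761.9716 ≈ 335267.520 mm = 335267.520/304.8 ft = 1099.96 ft.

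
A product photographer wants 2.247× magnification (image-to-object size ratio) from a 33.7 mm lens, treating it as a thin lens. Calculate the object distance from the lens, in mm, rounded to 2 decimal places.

48.70 mm

With m = dᵢ/dₒ and 1/f = 1/dₒ + 1/dᵢ, substituting dᵢ = m·dₒ gives 1/f = (1 + 1/m)/dₒ, hence dₒ = f·(1 + 1/m).
dₒ = 33.7 × (1 + 1/2.247) = 33.7 × 1.44504 ≈ 48.698 mm.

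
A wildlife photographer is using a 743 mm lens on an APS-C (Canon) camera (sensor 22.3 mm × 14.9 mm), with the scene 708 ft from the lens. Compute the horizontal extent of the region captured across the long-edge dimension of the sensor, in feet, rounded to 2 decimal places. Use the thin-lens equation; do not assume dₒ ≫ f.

21.18 ft

dₒ: 708 ft × 304.8 mm/ft = 215798.39 mm.
Similar triangles through the lens centre give W/dₒ = w/dᵢ; with 1/f = 1/dₒ + 1/dᵢ this gives W = w·(dₒ − f)/f.
W = 22.3 mm × (215798 − 743) / 743 = 22.3 × 289.4420 ≈ 6454.556 mm = 6454.556/304.8 ft = 21.1764 ft.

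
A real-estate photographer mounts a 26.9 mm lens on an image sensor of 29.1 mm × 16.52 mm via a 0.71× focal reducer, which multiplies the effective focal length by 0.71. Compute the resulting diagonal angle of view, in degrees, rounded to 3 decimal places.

Effective focal length f = 26.9 × 0.71 = 19.099 mm.
Sensor diagonal = √(29.1² + 16.52²) = √1119.7204 ≈ 33.4622 mm.
α = 2·arctan(33.462 / (2 × 19.099)) = 2·arctan(0.87602) ≈ 82.4380°.

82.438°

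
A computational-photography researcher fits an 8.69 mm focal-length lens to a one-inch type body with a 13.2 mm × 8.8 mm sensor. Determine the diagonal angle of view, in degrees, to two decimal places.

84.78°

Sensor diagonal = √(13.2² + 8.8²) = √251.6800 ≈ 15.8644 mm.
Angle of view α = 2·arctan(d/2f) with d = 15.8644 mm and f = 8.69 mm.
d/2f = 0.91280; arctan(0.91280) ≈ 42.3898°, so α ≈ 84.7795°.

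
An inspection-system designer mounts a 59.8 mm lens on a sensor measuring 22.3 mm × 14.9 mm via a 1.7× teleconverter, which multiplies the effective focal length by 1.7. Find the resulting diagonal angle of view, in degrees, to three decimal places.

15.029°

Effective focal length f = 59.8 × 1.7 = 101.66 mm.
Sensor diagonal = √(22.3² + 14.9²) = √719.3000 ≈ 26.8198 mm.
α = 2·arctan(26.820 / (2 × 101.66)) = 2·arctan(0.13191) ≈ 15.0289°.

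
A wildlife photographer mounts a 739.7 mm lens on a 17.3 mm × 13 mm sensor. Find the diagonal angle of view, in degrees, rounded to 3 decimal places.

1.676°

Sensor diagonal = √(17.3² + 13²) = √468.2900 ≈ 21.6400 mm.
Angle of view α = 2·arctan(d/2f) with d = 21.6400 mm and f = 739.7 mm.
d/2f = 0.01463; arctan(0.01463) ≈ 0.8380°, so α ≈ 1.6761°.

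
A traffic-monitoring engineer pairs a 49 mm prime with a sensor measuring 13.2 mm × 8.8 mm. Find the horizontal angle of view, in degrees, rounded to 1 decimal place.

15.3°

Angle of view α = 2·arctan(w/2f) with w = 13.2 mm and f = 49 mm.
w/2f = 0.13469; arctan(0.13469) ≈ 7.6712°, so α ≈ 15.3424°.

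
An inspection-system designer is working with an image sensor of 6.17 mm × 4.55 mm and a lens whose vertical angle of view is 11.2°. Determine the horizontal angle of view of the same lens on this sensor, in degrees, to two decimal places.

From the vertical AOV: f = 4.55 / (2·tan(5.6°)) = 4.55 / 0.19610 ≈ 23.2022 mm.
Horizontal AOV = 2·arctan(6.17 / (2 × 23.2022)) = 2·arctan(0.13296) ≈ 15.1474°.

15.15°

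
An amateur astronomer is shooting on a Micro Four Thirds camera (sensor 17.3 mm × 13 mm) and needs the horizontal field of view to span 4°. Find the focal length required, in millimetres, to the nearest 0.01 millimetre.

247.70 mm

From α = 2·arctan(w/2f) we get f = w / (2·tan(α/2)).
With w = 17.3 mm and α/2 = 2°, tan(α/2) ≈ 0.03492, so f ≈ 17.3 / 0.06984 ≈ 247.7036 mm.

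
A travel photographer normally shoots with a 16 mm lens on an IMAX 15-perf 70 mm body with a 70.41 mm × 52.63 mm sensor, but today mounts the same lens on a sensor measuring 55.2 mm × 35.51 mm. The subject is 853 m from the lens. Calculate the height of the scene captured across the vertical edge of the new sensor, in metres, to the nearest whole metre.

The focal length stays 16 mm; the relevant sensor dimension is now h = 35.51 mm. Object distance dₒ = 853 m = 853000 mm.
Thin-lens field height W = h·(dₒ − f)/f = 35.51 × (853000 − 16)/16 ≈ 1893091.365 mm = 1893.09 m.

1893 m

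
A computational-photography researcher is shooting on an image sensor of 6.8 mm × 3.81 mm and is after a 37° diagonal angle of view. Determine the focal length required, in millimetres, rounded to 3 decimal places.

Sensor diagonal = √(6.8² + 3.81²) = √60.7561 ≈ 7.7946 mm.
From α = 2·arctan(d/2f) we get f = d / (2·tan(α/2)).
With d = 7.7946 mm and α/2 = 18.5°, tan(α/2) ≈ 0.33460, so f ≈ 7.7946 / 0.66919 ≈ 11.6478 mm.

11.648 mm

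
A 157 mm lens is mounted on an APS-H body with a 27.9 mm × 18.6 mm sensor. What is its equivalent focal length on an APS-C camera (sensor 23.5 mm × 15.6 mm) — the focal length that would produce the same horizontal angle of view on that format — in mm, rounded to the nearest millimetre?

Equal angle of view means equal width/f ratio, so f₂ = f₁ · (width₂/width₁) = 157 × 23.5/27.9.
f₂ = 157 × 0.84229 ≈ 132.240 mm.

132 mm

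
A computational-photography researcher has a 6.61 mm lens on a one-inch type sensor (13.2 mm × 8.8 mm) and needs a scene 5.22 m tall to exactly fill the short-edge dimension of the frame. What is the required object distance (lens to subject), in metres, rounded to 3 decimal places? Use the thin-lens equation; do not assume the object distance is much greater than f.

W: 5.22 m = 5220 mm.
Magnification m = h/W = dᵢ/dₒ; combined with 1/f = 1/dₒ + 1/dᵢ this gives dₒ = f·(1 + W/h).
dₒ = 6.61 mm × (1 + 5220/8.8) = 6.61 × 594.1818 ≈ 3927.542 mm = 3.92754 m.

3.928 m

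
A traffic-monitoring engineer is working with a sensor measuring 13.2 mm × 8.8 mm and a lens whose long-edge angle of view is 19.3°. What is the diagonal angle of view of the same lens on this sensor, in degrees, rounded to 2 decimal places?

23.10°

From the long-edge AOV: f = 13.2 / (2·tan(9.65°)) = 13.2 / 0.34007 ≈ 38.8155 mm.
Sensor diagonal = √(13.2² + 8.8²) = √251.6800 ≈ 15.8644 mm.
Diagonal AOV = 2·arctan(15.8644 / (2 × 38.8155)) = 2·arctan(0.20436) ≈ 23.0995°.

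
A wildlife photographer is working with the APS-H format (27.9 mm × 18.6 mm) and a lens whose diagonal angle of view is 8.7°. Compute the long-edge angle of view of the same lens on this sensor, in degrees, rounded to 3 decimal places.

7.243°

Sensor diagonal = √(27.9² + 18.6²) = √1124.3700 ≈ 33.5316 mm.
From the diagonal AOV: f = 33.5316 / (2·tan(4.35°)) = 33.5316 / 0.15214 ≈ 220.4055 mm.
Long-edge AOV = 2·arctan(27.9 / (2 × 220.4055)) = 2·arctan(0.06329) ≈ 7.2431°.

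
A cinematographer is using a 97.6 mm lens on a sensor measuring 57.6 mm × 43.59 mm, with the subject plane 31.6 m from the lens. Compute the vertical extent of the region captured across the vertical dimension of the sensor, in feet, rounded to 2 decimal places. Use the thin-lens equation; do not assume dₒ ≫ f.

46.16 ft

dₒ: 31.6 m = 31600 mm.
Similar triangles through the lens centre give W/dₒ = h/dᵢ; with 1/f = 1/dₒ + 1/dᵢ this gives W = h·(dₒ − f)/f.
W = 43.59 mm × (31600 − 97.6) / 97.6 = 43.59 × 322.7705 ≈ 14069.566 mm = 14069.566/304.8 ft = 46.16 ft.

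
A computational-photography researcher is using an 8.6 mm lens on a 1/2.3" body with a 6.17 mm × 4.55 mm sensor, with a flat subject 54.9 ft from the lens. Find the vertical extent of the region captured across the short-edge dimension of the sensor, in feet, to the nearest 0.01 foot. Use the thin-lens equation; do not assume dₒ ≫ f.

29.03 ft

dₒ: 54.9 ft × 304.8 mm/ft = 16733.52 mm.
Similar triangles through the lens centre give W/dₒ = h/dᵢ; with 1/f = 1/dₒ + 1/dᵢ this gives W = h·(dₒ − f)/f.
W = 4.55 mm × (16733.5 − 8.6) / 8.6 = 4.55 × 1944.7581 ≈ 8848.649 mm = 8848.649/304.8 ft = 29.031 ft.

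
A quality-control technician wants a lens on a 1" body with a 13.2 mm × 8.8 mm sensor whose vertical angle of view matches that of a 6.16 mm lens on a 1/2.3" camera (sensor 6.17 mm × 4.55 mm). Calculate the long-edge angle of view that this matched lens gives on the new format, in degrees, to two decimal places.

Equal vertical AOV ⇒ f₂ = f₁ · 8.8/4.55 = 6.16 × 1.93407 ≈ 11.9138 mm.
Long-edge AOV on the new format = 2·arctan(13.2 / (2 × 11.9138)) = 2·arctan(0.55398) ≈ 57.9709°.

57.97°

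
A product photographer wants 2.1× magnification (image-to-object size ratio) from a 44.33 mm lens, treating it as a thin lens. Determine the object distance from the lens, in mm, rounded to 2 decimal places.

65.44 mm

With m = dᵢ/dₒ and 1/f = 1/dₒ + 1/dᵢ, substituting dᵢ = m·dₒ gives 1/f = (1 + 1/m)/dₒ, hence dₒ = f·(1 + 1/m).
dₒ = 44.33 × (1 + 1/2.1) = 44.33 × 1.47619 ≈ 65.440 mm.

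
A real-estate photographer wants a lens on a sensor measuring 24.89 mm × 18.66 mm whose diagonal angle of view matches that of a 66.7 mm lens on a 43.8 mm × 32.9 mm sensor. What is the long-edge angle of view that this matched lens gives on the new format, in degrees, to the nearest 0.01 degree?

36.38°

Sensor diagonal = √(43.8² + 32.9²) = √3000.8500 ≈ 54.7800 mm.
Sensor diagonal = √(24.89² + 18.66²) = √967.7077 ≈ 31.1080 mm.
Equal diagonal AOV ⇒ f₂ = f₁ · 31.1080/54.7800 = 66.7 × 0.56787 ≈ 37.8770 mm.
Long-edge AOV on the new format = 2·arctan(24.89 / (2 × 37.8770)) = 2·arctan(0.32856) ≈ 36.3773°.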